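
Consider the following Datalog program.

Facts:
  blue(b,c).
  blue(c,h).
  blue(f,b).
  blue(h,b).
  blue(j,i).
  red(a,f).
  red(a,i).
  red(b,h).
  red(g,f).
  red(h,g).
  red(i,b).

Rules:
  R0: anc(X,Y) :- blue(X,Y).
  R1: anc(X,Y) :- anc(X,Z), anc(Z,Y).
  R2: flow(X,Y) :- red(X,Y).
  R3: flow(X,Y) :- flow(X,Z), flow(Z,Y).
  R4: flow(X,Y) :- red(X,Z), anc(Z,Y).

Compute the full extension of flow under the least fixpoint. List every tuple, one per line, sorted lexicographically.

flow(a,b)
flow(a,c)
flow(a,f)
flow(a,g)
flow(a,h)
flow(a,i)
flow(b,b)
flow(b,c)
flow(b,f)
flow(b,g)
flow(b,h)
flow(g,b)
flow(g,c)
flow(g,f)
flow(g,g)
flow(g,h)
flow(h,b)
flow(h,c)
flow(h,f)
flow(h,g)
flow(h,h)
flow(i,b)
flow(i,c)
flow(i,f)
flow(i,g)
flow(i,h)

round 1: derive anc(b,c) via R0 from blue(b,c)
round 1: derive anc(c,h) via R0 from blue(c,h)
round 1: derive anc(f,b) via R0 from blue(f,b)
round 1: derive anc(h,b) via R0 from blue(h,b)
round 1: derive anc(j,i) via R0 from blue(j,i)
round 1: derive flow(a,f) via R2 from red(a,f)
round 1: derive flow(a,i) via R2 from red(a,i)
round 1: derive flow(b,h) via R2 from red(b,h)
round 1: derive flow(g,f) via R2 from red(g,f)
round 1: derive flow(h,g) via R2 from red(h,g)
round 1: derive flow(i,b) via R2 from red(i,b)
round 2: derive anc(b,h) via R1 from anc(b,c), anc(c,h)
round 2: derive anc(c,b) via R1 from anc(c,h), anc(h,b)
round 2: derive anc(f,c) via R1 from anc(f,b), anc(b,c)
round 2: derive anc(h,c) via R1 from anc(h,b), anc(b,c)
round 2: derive flow(a,b) via R3 from flow(a,i), flow(i,b)
round 2: derive flow(b,g) via R3 from flow(b,h), flow(h,g)
round 2: derive flow(h,f) via R3 from flow(h,g), flow(g,f)
round 2: derive flow(i,h) via R3 from flow(i,b), flow(b,h)
round 2: derive flow(b,b) via R4 from red(b,h), anc(h,b)
round 2: derive flow(g,b) via R4 from red(g,f), anc(f,b)
round 2: derive flow(i,c) via R4 from red(i,b), anc(b,c)
round 3: derive anc(b,b) via R1 from anc(b,c), anc(c,b)
round 3: derive anc(c,c) via R1 from anc(c,b), anc(b,c)
round 3: derive anc(f,h) via R1 from anc(f,b), anc(b,h)
round 3: derive anc(h,h) via R1 from anc(h,b), anc(b,h)
round 3: derive flow(a,c) via R3 from flow(a,i), flow(i,c)
round 3: derive flow(a,g) via R3 from flow(a,b), flow(b,g)
round 3: derive flow(a,h) via R3 from flow(a,b), flow(b,h)
round 3: derive flow(b,f) via R3 from flow(b,g), flow(g,f)
round 3: derive flow(g,g) via R3 from flow(g,b), flow(b,g)
round 3: derive flow(g,h) via R3 from flow(g,b), flow(b,h)
round 3: derive flow(h,b) via R3 from flow(h,g), flow(g,b)
round 3: derive flow(i,f) via R3 from flow(i,h), flow(h,f)
round 3: derive flow(i,g) via R3 from flow(i,b), flow(b,g)
round 3: derive flow(b,c) via R4 from red(b,h), anc(h,c)
round 3: derive flow(g,c) via R4 from red(g,f), anc(f,c)
round 4: derive flow(h,c) via R3 from flow(h,b), flow(b,c)
round 4: derive flow(h,h) via R3 from flow(h,b), flow(b,h)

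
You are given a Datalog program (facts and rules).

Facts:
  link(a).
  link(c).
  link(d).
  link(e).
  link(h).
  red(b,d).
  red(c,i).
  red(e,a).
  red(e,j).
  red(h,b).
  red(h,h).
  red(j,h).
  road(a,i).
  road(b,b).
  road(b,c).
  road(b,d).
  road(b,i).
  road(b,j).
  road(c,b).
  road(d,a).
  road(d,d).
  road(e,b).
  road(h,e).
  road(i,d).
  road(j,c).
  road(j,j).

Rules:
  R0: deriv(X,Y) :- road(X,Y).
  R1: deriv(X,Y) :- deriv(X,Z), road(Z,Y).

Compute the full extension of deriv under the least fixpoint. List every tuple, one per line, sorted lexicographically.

deriv(a,a)
deriv(a,d)
deriv(a,i)
deriv(b,a)
deriv(b,b)
deriv(b,c)
deriv(b,d)
deriv(b,i)
deriv(b,j)
deriv(c,a)
deriv(c,b)
deriv(c,c)
deriv(c,d)
deriv(c,i)
deriv(c,j)
deriv(d,a)
deriv(d,d)
deriv(d,i)
deriv(e,a)
deriv(e,b)
deriv(e,c)
deriv(e,d)
deriv(e,i)
deriv(e,j)
deriv(h,a)
deriv(h,b)
deriv(h,c)
deriv(h,d)
deriv(h,e)
deriv(h,i)
deriv(h,j)
deriv(i,a)
deriv(i,d)
deriv(i,i)
deriv(j,a)
deriv(j,b)
deriv(j,c)
deriv(j,d)
deriv(j,i)
deriv(j,j)

round 1: derive deriv(a,i) via R0 from road(a,i)
round 1: derive deriv(b,b) via R0 from road(b,b)
round 1: derive deriv(b,c) via R0 from road(b,c)
round 1: derive deriv(b,d) via R0 from road(b,d)
round 1: derive deriv(b,i) via R0 from road(b,i)
round 1: derive deriv(b,j) via R0 from road(b,j)
round 1: derive deriv(c,b) via R0 from road(c,b)
round 1: derive deriv(d,a) via R0 from road(d,a)
round 1: derive deriv(d,d) via R0 from road(d,d)
round 1: derive deriv(e,b) via R0 from road(e,b)
round 1: derive deriv(h,e) via R0 from road(h,e)
round 1: derive deriv(i,d) via R0 from road(i,d)
round 1: derive deriv(j,c) via R0 from road(j,c)
round 1: derive deriv(j,j) via R0 from road(j,j)
round 2: derive deriv(a,d) via R1 from deriv(a,i), road(i,d)
round 2: derive deriv(b,a) via R1 from deriv(b,d), road(d,a)
round 2: derive deriv(c,c) via R1 from deriv(c,b), road(b,c)
round 2: derive deriv(c,d) via R1 from deriv(c,b), road(b,d)
round 2: derive deriv(c,i) via R1 from deriv(c,b), road(b,i)
round 2: derive deriv(c,j) via R1 from deriv(c,b), road(b,j)
round 2: derive deriv(d,i) via R1 from deriv(d,a), road(a,i)
round 2: derive deriv(e,c) via R1 from deriv(e,b), road(b,c)
round 2: derive deriv(e,d) via R1 from deriv(e,b), road(b,d)
round 2: derive deriv(e,i) via R1 from deriv(e,b), road(b,i)
round 2: derive deriv(e,j) via R1 from deriv(e,b), road(b,j)
round 2: derive deriv(h,b) via R1 from deriv(h,e), road(e,b)
round 2: derive deriv(i,a) via R1 from deriv(i,d), road(d,a)
round 2: derive deriv(j,b) via R1 from deriv(j,c), road(c,b)
round 3: derive deriv(a,a) via R1 from deriv(a,d), road(d,a)
round 3: derive deriv(c,a) via R1 from deriv(c,d), road(d,a)
round 3: derive deriv(e,a) via R1 from deriv(e,d), road(d,a)
round 3: derive deriv(h,c) via R1 from deriv(h,b), road(b,c)
round 3: derive deriv(h,d) via R1 from deriv(h,b), road(b,d)
round 3: derive deriv(h,i) via R1 from deriv(h,b), road(b,i)
round 3: derive deriv(h,j) via R1 from deriv(h,b), road(b,j)
round 3: derive deriv(i,i) via R1 from deriv(i,a), road(a,i)
round 3: derive deriv(j,d) via R1 from deriv(j,b), road(b,d)
round 3: derive deriv(j,i) via R1 from deriv(j,b), road(b,i)
round 4: derive deriv(h,a) via R1 from deriv(h,d), road(d,a)
round 4: derive deriv(j,a) via R1 from deriv(j,d), road(d,a)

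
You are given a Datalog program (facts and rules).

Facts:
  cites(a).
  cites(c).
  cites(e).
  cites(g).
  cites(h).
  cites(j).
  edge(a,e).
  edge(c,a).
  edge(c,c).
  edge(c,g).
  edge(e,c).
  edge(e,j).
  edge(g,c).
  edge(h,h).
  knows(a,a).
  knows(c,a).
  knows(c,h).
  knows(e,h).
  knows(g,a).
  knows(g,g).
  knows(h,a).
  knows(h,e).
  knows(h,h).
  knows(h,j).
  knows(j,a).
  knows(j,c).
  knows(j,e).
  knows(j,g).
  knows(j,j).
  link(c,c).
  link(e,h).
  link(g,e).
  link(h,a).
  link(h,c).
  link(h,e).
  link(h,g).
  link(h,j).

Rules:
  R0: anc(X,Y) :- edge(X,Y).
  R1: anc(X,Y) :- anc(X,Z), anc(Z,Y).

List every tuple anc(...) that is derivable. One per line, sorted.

round 1: derive anc(a,e) via R0 from edge(a,e)
round 1: derive anc(c,a) via R0 from edge(c,a)
round 1: derive anc(c,c) via R0 from edge(c,c)
round 1: derive anc(c,g) via R0 from edge(c,g)
round 1: derive anc(e,c) via R0 from edge(e,c)
round 1: derive anc(e,j) via R0 from edge(e,j)
round 1: derive anc(g,c) via R0 from edge(g,c)
round 1: derive anc(h,h) via R0 from edge(h,h)
round 2: derive anc(a,c) via R1 from anc(a,e), anc(e,c)
round 2: derive anc(a,j) via R1 from anc(a,e), anc(e,j)
round 2: derive anc(c,e) via R1 from anc(c,a), anc(a,e)
round 2: derive anc(e,a) via R1 from anc(e,c), anc(c,a)
round 2: derive anc(e,g) via R1 from anc(e,c), anc(c,g)
round 2: derive anc(g,a) via R1 from anc(g,c), anc(c,a)
round 2: derive anc(g,g) via R1 from anc(g,c), anc(c,g)
round 3: derive anc(a,a) via R1 from anc(a,c), anc(c,a)
round 3: derive anc(a,g) via R1 from anc(a,c), anc(c,g)
round 3: derive anc(c,j) via R1 from anc(c,a), anc(a,j)
round 3: derive anc(e,e) via R1 from anc(e,a), anc(a,e)
round 3: derive anc(g,e) via R1 from anc(g,a), anc(a,e)
round 3: derive anc(g,j) via R1 from anc(g,a), anc(a,j)

anc(a,a)
anc(a,c)
anc(a,e)
anc(a,g)
anc(a,j)
anc(c,a)
anc(c,c)
anc(c,e)
anc(c,g)
anc(c,j)
anc(e,a)
anc(e,c)
anc(e,e)
anc(e,g)
anc(e,j)
anc(g,a)
anc(g,c)
anc(g,e)
anc(g,g)
anc(g,j)
anc(h,h)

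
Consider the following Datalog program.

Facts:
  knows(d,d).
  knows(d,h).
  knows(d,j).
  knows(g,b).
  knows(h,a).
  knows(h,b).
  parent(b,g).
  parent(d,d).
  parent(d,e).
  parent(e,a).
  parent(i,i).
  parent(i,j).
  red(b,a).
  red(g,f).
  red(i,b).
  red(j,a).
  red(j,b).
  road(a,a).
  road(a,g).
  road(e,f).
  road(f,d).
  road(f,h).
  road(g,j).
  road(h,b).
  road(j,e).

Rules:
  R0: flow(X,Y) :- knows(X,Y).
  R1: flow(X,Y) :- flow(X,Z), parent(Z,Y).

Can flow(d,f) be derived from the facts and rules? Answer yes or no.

round 1: derive flow(d,d) via R0 from knows(d,d)
round 1: derive flow(d,h) via R0 from knows(d,h)
round 1: derive flow(d,j) via R0 from knows(d,j)
round 1: derive flow(g,b) via R0 from knows(g,b)
round 1: derive flow(h,a) via R0 from knows(h,a)
round 1: derive flow(h,b) via R0 from knows(h,b)
round 2: derive flow(d,e) via R1 from flow(d,d), parent(d,e)
round 2: derive flow(g,g) via R1 from flow(g,b), parent(b,g)
round 2: derive flow(h,g) via R1 from flow(h,b), parent(b,g)
round 3: derive flow(d,a) via R1 from flow(d,e), parent(e,a)

no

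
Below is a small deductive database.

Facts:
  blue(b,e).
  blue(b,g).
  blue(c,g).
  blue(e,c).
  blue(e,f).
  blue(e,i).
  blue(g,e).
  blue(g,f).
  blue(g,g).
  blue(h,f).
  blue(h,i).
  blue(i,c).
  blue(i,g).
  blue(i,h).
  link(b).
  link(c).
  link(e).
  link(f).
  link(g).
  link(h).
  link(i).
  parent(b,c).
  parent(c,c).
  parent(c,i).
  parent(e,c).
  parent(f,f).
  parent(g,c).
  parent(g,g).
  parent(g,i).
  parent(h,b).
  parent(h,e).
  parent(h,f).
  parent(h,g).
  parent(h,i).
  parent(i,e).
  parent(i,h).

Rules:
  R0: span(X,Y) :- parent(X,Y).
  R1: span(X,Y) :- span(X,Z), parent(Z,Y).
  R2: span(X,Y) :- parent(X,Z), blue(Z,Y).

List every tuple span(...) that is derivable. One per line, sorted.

round 1: derive span(b,c) via R0 from parent(b,c)
round 1: derive span(c,c) via R0 from parent(c,c)
round 1: derive span(c,i) via R0 from parent(c,i)
round 1: derive span(e,c) via R0 from parent(e,c)
round 1: derive span(f,f) via R0 from parent(f,f)
round 1: derive span(g,c) via R0 from parent(g,c)
round 1: derive span(g,g) via R0 from parent(g,g)
round 1: derive span(g,i) via R0 from parent(g,i)
round 1: derive span(h,b) via R0 from parent(h,b)
round 1: derive span(h,e) via R0 from parent(h,e)
round 1: derive span(h,f) via R0 from parent(h,f)
round 1: derive span(h,g) via R0 from parent(h,g)
round 1: derive span(h,i) via R0 from parent(h,i)
round 1: derive span(i,e) via R0 from parent(i,e)
round 1: derive span(i,h) via R0 from parent(i,h)
round 1: derive span(b,g) via R2 from parent(b,c), blue(c,g)
round 1: derive span(c,g) via R2 from parent(c,c), blue(c,g)
round 1: derive span(c,h) via R2 from parent(c,i), blue(i,h)
round 1: derive span(e,g) via R2 from parent(e,c), blue(c,g)
round 1: derive span(g,e) via R2 from parent(g,g), blue(g,e)
round 1: derive span(g,f) via R2 from parent(g,g), blue(g,f)
round 1: derive span(g,h) via R2 from parent(g,i), blue(i,h)
round 1: derive span(h,c) via R2 from parent(h,e), blue(e,c)
round 1: derive span(h,h) via R2 from parent(h,i), blue(i,h)
round 1: derive span(i,c) via R2 from parent(i,e), blue(e,c)
round 1: derive span(i,f) via R2 from parent(i,e), blue(e,f)
round 1: derive span(i,i) via R2 from parent(i,e), blue(e,i)
round 2: derive span(b,i) via R1 from span(b,c), parent(c,i)
round 2: derive span(c,b) via R1 from span(c,h), parent(h,b)
round 2: derive span(c,e) via R1 from span(c,h), parent(h,e)
round 2: derive span(c,f) via R1 from span(c,h), parent(h,f)
round 2: derive span(e,i) via R1 from span(e,c), parent(c,i)
round 2: derive span(g,b) via R1 from span(g,h), parent(h,b)
round 2: derive span(i,b) via R1 from span(i,h), parent(h,b)
round 2: derive span(i,g) via R1 from span(i,h), parent(h,g)
round 3: derive span(b,e) via R1 from span(b,i), parent(i,e)
round 3: derive span(b,h) via R1 from span(b,i), parent(i,h)
round 3: derive span(e,e) via R1 from span(e,i), parent(i,e)
round 3: derive span(e,h) via R1 from span(e,i), parent(i,h)
round 4: derive span(b,b) via R1 from span(b,h), parent(h,b)
round 4: derive span(b,f) via R1 from span(b,h), parent(h,f)
round 4: derive span(e,b) via R1 from span(e,h), parent(h,b)
round 4: derive span(e,f) via R1 from span(e,h), parent(h,f)

span(b,b)
span(b,c)
span(b,e)
span(b,f)
span(b,g)
span(b,h)
span(b,i)
span(c,b)
span(c,c)
span(c,e)
span(c,f)
span(c,g)
span(c,h)
span(c,i)
span(e,b)
span(e,c)
span(e,e)
span(e,f)
span(e,g)
span(e,h)
span(e,i)
span(f,f)
span(g,b)
span(g,c)
span(g,e)
span(g,f)
span(g,g)
span(g,h)
span(g,i)
span(h,b)
span(h,c)
span(h,e)
span(h,f)
span(h,g)
span(h,h)
span(h,i)
span(i,b)
span(i,c)
span(i,e)
span(i,f)
span(i,g)
span(i,h)
span(i,i)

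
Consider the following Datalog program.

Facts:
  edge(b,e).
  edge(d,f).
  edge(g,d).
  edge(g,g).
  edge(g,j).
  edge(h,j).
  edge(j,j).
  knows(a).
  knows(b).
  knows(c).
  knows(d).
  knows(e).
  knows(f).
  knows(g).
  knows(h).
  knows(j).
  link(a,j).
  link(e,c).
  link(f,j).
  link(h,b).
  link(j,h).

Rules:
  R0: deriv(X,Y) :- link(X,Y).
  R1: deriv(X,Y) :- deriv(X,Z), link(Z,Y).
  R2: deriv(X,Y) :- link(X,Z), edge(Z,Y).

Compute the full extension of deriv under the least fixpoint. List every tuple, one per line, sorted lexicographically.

round 1: derive deriv(a,j) via R0 from link(a,j)
round 1: derive deriv(e,c) via R0 from link(e,c)
round 1: derive deriv(f,j) via R0 from link(f,j)
round 1: derive deriv(h,b) via R0 from link(h,b)
round 1: derive deriv(j,h) via R0 from link(j,h)
round 1: derive deriv(h,e) via R2 from link(h,b), edge(b,e)
round 1: derive deriv(j,j) via R2 from link(j,h), edge(h,j)
round 2: derive deriv(a,h) via R1 from deriv(a,j), link(j,h)
round 2: derive deriv(f,h) via R1 from deriv(f,j), link(j,h)
round 2: derive deriv(h,c) via R1 from deriv(h,e), link(e,c)
round 2: derive deriv(j,b) via R1 from deriv(j,h), link(h,b)
round 3: derive deriv(a,b) via R1 from deriv(a,h), link(h,b)
round 3: derive deriv(f,b) via R1 from deriv(f,h), link(h,b)

deriv(a,b)
deriv(a,h)
deriv(a,j)
deriv(e,c)
deriv(f,b)
deriv(f,h)
deriv(f,j)
deriv(h,b)
deriv(h,c)
deriv(h,e)
deriv(j,b)
deriv(j,h)
deriv(j,j)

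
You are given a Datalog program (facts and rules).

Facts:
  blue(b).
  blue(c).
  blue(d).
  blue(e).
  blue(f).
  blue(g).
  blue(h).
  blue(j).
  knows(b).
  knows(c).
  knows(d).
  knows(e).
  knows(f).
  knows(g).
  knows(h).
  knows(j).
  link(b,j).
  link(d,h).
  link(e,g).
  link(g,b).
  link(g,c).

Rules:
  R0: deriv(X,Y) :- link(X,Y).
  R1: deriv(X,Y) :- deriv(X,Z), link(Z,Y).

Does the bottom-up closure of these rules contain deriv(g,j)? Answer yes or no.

yes

round 1: derive deriv(b,j) via R0 from link(b,j)
round 1: derive deriv(d,h) via R0 from link(d,h)
round 1: derive deriv(e,g) via R0 from link(e,g)
round 1: derive deriv(g,b) via R0 from link(g,b)
round 1: derive deriv(g,c) via R0 from link(g,c)
round 2: derive deriv(e,b) via R1 from deriv(e,g), link(g,b)
round 2: derive deriv(e,c) via R1 from deriv(e,g), link(g,c)
round 2: derive deriv(g,j) via R1 from deriv(g,b), link(b,j)
round 3: derive deriv(e,j) via R1 from deriv(e,b), link(b,j)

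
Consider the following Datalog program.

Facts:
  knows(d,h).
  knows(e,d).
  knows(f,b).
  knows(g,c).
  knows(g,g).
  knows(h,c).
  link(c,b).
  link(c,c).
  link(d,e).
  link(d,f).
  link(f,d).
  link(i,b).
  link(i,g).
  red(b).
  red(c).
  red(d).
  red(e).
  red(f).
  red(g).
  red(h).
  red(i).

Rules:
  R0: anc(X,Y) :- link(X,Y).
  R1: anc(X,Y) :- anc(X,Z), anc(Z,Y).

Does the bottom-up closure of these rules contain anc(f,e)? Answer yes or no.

yes

round 1: derive anc(c,b) via R0 from link(c,b)
round 1: derive anc(c,c) via R0 from link(c,c)
round 1: derive anc(d,e) via R0 from link(d,e)
round 1: derive anc(d,f) via R0 from link(d,f)
round 1: derive anc(f,d) via R0 from link(f,d)
round 1: derive anc(i,b) via R0 from link(i,b)
round 1: derive anc(i,g) via R0 from link(i,g)
round 2: derive anc(d,d) via R1 from anc(d,f), anc(f,d)
round 2: derive anc(f,e) via R1 from anc(f,d), anc(d,e)
round 2: derive anc(f,f) via R1 from anc(f,d), anc(d,f)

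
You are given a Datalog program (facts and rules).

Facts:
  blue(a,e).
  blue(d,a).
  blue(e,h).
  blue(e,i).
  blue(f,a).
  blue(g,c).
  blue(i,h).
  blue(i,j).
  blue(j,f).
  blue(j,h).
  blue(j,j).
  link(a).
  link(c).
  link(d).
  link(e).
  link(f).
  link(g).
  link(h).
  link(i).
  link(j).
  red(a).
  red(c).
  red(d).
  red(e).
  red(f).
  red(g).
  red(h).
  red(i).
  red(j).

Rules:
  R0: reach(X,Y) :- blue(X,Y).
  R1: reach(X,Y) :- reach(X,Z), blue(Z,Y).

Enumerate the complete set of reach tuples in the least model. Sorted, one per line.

reach(a,a)
reach(a,e)
reach(a,f)
reach(a,h)
reach(a,i)
reach(a,j)
reach(d,a)
reach(d,e)
reach(d,f)
reach(d,h)
reach(d,i)
reach(d,j)
reach(e,a)
reach(e,e)
reach(e,f)
reach(e,h)
reach(e,i)
reach(e,j)
reach(f,a)
reach(f,e)
reach(f,f)
reach(f,h)
reach(f,i)
reach(f,j)
reach(g,c)
reach(i,a)
reach(i,e)
reach(i,f)
reach(i,h)
reach(i,i)
reach(i,j)
reach(j,a)
reach(j,e)
reach(j,f)
reach(j,h)
reach(j,i)
reach(j,j)

round 1: derive reach(a,e) via R0 from blue(a,e)
round 1: derive reach(d,a) via R0 from blue(d,a)
round 1: derive reach(e,h) via R0 from blue(e,h)
round 1: derive reach(e,i) via R0 from blue(e,i)
round 1: derive reach(f,a) via R0 from blue(f,a)
round 1: derive reach(g,c) via R0 from blue(g,c)
round 1: derive reach(i,h) via R0 from blue(i,h)
round 1: derive reach(i,j) via R0 from blue(i,j)
round 1: derive reach(j,f) via R0 from blue(j,f)
round 1: derive reach(j,h) via R0 from blue(j,h)
round 1: derive reach(j,j) via R0 from blue(j,j)
round 2: derive reach(a,h) via R1 from reach(a,e), blue(e,h)
round 2: derive reach(a,i) via R1 from reach(a,e), blue(e,i)
round 2: derive reach(d,e) via R1 from reach(d,a), blue(a,e)
round 2: derive reach(e,j) via R1 from reach(e,i), blue(i,j)
round 2: derive reach(f,e) via R1 from reach(f,a), blue(a,e)
round 2: derive reach(i,f) via R1 from reach(i,j), blue(j,f)
round 2: derive reach(j,a) via R1 from reach(j,f), blue(f,a)
round 3: derive reach(a,j) via R1 from reach(a,i), blue(i,j)
round 3: derive reach(d,h) via R1 from reach(d,e), blue(e,h)
round 3: derive reach(d,i) via R1 from reach(d,e), blue(e,i)
round 3: derive reach(e,f) via R1 from reach(e,j), blue(j,f)
round 3: derive reach(f,h) via R1 from reach(f,e), blue(e,h)
round 3: derive reach(f,i) via R1 from reach(f,e), blue(e,i)
round 3: derive reach(i,a) via R1 from reach(i,f), blue(f,a)
round 3: derive reach(j,e) via R1 from reach(j,a), blue(a,e)
round 4: derive reach(a,f) via R1 from reach(a,j), blue(j,f)
round 4: derive reach(d,j) via R1 from reach(d,i), blue(i,j)
round 4: derive reach(e,a) via R1 from reach(e,f), blue(f,a)
round 4: derive reach(f,j) via R1 from reach(f,i), blue(i,j)
round 4: derive reach(i,e) via R1 from reach(i,a), blue(a,e)
round 4: derive reach(j,i) via R1 from reach(j,e), blue(e,i)
round 5: derive reach(a,a) via R1 from reach(a,f), blue(f,a)
round 5: derive reach(d,f) via R1 from reach(d,j), blue(j,f)
round 5: derive reach(e,e) via R1 from reach(e,a), blue(a,e)
round 5: derive reach(f,f) via R1 from reach(f,j), blue(j,f)
round 5: derive reach(i,i) via R1 from reach(i,e), blue(e,i)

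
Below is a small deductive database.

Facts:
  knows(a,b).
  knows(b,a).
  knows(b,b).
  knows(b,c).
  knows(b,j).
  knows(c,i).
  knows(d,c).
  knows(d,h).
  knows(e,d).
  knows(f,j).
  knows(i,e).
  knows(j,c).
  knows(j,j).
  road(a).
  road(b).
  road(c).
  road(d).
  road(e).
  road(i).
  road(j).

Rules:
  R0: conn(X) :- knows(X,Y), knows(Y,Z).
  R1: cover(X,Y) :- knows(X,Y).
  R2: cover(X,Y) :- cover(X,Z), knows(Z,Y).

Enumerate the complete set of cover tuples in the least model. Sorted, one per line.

cover(a,a)
cover(a,b)
cover(a,c)
cover(a,d)
cover(a,e)
cover(a,h)
cover(a,i)
cover(a,j)
cover(b,a)
cover(b,b)
cover(b,c)
cover(b,d)
cover(b,e)
cover(b,h)
cover(b,i)
cover(b,j)
cover(c,c)
cover(c,d)
cover(c,e)
cover(c,h)
cover(c,i)
cover(d,c)
cover(d,d)
cover(d,e)
cover(d,h)
cover(d,i)
cover(e,c)
cover(e,d)
cover(e,e)
cover(e,h)
cover(e,i)
cover(f,c)
cover(f,d)
cover(f,e)
cover(f,h)
cover(f,i)
cover(f,j)
cover(i,c)
cover(i,d)
cover(i,e)
cover(i,h)
cover(i,i)
cover(j,c)
cover(j,d)
cover(j,e)
cover(j,h)
cover(j,i)
cover(j,j)

round 1: derive cover(a,b) via R1 from knows(a,b)
round 1: derive cover(b,a) via R1 from knows(b,a)
round 1: derive cover(b,b) via R1 from knows(b,b)
round 1: derive cover(b,c) via R1 from knows(b,c)
round 1: derive cover(b,j) via R1 from knows(b,j)
round 1: derive cover(c,i) via R1 from knows(c,i)
round 1: derive cover(d,c) via R1 from knows(d,c)
round 1: derive cover(d,h) via R1 from knows(d,h)
round 1: derive cover(e,d) via R1 from knows(e,d)
round 1: derive cover(f,j) via R1 from knows(f,j)
round 1: derive cover(i,e) via R1 from knows(i,e)
round 1: derive cover(j,c) via R1 from knows(j,c)
round 1: derive cover(j,j) via R1 from knows(j,j)
round 2: derive cover(a,a) via R2 from cover(a,b), knows(b,a)
round 2: derive cover(a,c) via R2 from cover(a,b), knows(b,c)
round 2: derive cover(a,j) via R2 from cover(a,b), knows(b,j)
round 2: derive cover(b,i) via R2 from cover(b,c), knows(c,i)
round 2: derive cover(c,e) via R2 from cover(c,i), knows(i,e)
round 2: derive cover(d,i) via R2 from cover(d,c), knows(c,i)
round 2: derive cover(e,c) via R2 from cover(e,d), knows(d,c)
round 2: derive cover(e,h) via R2 from cover(e,d), knows(d,h)
round 2: derive cover(f,c) via R2 from cover(f,j), knows(j,c)
round 2: derive cover(i,d) via R2 from cover(i,e), knows(e,d)
round 2: derive cover(j,i) via R2 from cover(j,c), knows(c,i)
round 3: derive cover(a,i) via R2 from cover(a,c), knows(c,i)
round 3: derive cover(b,e) via R2 from cover(b,i), knows(i,e)
round 3: derive cover(c,d) via R2 from cover(c,e), knows(e,d)
round 3: derive cover(d,e) via R2 from cover(d,i), knows(i,e)
round 3: derive cover(e,i) via R2 from cover(e,c), knows(c,i)
round 3: derive cover(f,i) via R2 from cover(f,c), knows(c,i)
round 3: derive cover(i,c) via R2 from cover(i,d), knows(d,c)
round 3: derive cover(i,h) via R2 from cover(i,d), knows(d,h)
round 3: derive cover(j,e) via R2 from cover(j,i), knows(i,e)
round 4: derive cover(a,e) via R2 from cover(a,i), knows(i,e)
round 4: derive cover(b,d) via R2 from cover(b,e), knows(e,d)
round 4: derive cover(c,c) via R2 from cover(c,d), knows(d,c)
round 4: derive cover(c,h) via R2 from cover(c,d), knows(d,h)
round 4: derive cover(d,d) via R2 from cover(d,e), knows(e,d)
round 4: derive cover(e,e) via R2 from cover(e,i), knows(i,e)
round 4: derive cover(f,e) via R2 from cover(f,i), knows(i,e)
round 4: derive cover(i,i) via R2 from cover(i,c), knows(c,i)
round 4: derive cover(j,d) via R2 from cover(j,e), knows(e,d)
round 5: derive cover(a,d) via R2 from cover(a,e), knows(e,d)
round 5: derive cover(b,h) via R2 from cover(b,d), knows(d,h)
round 5: derive cover(f,d) via R2 from cover(f,e), knows(e,d)
round 5: derive cover(j,h) via R2 from cover(j,d), knows(d,h)
round 6: derive cover(a,h) via R2 from cover(a,d), knows(d,h)
round 6: derive cover(f,h) via R2 from cover(f,d), knows(d,h)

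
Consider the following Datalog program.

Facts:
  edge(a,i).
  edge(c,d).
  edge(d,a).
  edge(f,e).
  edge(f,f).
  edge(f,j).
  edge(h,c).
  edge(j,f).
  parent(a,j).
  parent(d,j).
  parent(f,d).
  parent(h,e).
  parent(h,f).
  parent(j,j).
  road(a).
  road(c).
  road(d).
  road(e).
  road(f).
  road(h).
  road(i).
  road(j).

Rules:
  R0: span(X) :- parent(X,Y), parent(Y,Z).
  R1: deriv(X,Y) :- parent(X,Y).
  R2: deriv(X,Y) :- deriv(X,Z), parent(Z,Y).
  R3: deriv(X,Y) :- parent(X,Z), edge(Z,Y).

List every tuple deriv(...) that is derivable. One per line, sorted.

deriv(a,d)
deriv(a,f)
deriv(a,j)
deriv(d,d)
deriv(d,f)
deriv(d,j)
deriv(f,a)
deriv(f,d)
deriv(f,j)
deriv(h,d)
deriv(h,e)
deriv(h,f)
deriv(h,j)
deriv(j,d)
deriv(j,f)
deriv(j,j)

round 1: derive deriv(a,j) via R1 from parent(a,j)
round 1: derive deriv(d,j) via R1 from parent(d,j)
round 1: derive deriv(f,d) via R1 from parent(f,d)
round 1: derive deriv(h,e) via R1 from parent(h,e)
round 1: derive deriv(h,f) via R1 from parent(h,f)
round 1: derive deriv(j,j) via R1 from parent(j,j)
round 1: derive deriv(a,f) via R3 from parent(a,j), edge(j,f)
round 1: derive deriv(d,f) via R3 from parent(d,j), edge(j,f)
round 1: derive deriv(f,a) via R3 from parent(f,d), edge(d,a)
round 1: derive deriv(h,j) via R3 from parent(h,f), edge(f,j)
round 1: derive deriv(j,f) via R3 from parent(j,j), edge(j,f)
round 2: derive deriv(a,d) via R2 from deriv(a,f), parent(f,d)
round 2: derive deriv(d,d) via R2 from deriv(d,f), parent(f,d)
round 2: derive deriv(f,j) via R2 from deriv(f,a), parent(a,j)
round 2: derive deriv(h,d) via R2 from deriv(h,f), parent(f,d)
round 2: derive deriv(j,d) via R2 from deriv(j,f), parent(f,d)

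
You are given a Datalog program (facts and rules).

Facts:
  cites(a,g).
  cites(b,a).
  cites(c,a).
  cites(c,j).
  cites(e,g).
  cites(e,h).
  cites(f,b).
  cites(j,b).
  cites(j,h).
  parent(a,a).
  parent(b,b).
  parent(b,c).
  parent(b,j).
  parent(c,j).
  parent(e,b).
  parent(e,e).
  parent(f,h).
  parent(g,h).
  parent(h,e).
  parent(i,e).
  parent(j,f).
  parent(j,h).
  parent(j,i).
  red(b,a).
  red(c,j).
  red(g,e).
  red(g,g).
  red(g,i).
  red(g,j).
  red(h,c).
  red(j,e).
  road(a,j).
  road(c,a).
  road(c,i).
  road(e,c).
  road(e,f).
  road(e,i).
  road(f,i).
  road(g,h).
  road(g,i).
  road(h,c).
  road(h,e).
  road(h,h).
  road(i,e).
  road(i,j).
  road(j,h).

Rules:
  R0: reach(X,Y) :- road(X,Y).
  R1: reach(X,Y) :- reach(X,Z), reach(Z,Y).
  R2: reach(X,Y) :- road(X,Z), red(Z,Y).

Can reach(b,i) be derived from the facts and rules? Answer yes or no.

round 1: derive reach(a,j) via R0 from road(a,j)
round 1: derive reach(c,a) via R0 from road(c,a)
round 1: derive reach(c,i) via R0 from road(c,i)
round 1: derive reach(e,c) via R0 from road(e,c)
round 1: derive reach(e,f) via R0 from road(e,f)
round 1: derive reach(e,i) via R0 from road(e,i)
round 1: derive reach(f,i) via R0 from road(f,i)
round 1: derive reach(g,h) via R0 from road(g,h)
round 1: derive reach(g,i) via R0 from road(g,i)
round 1: derive reach(h,c) via R0 from road(h,c)
round 1: derive reach(h,e) via R0 from road(h,e)
round 1: derive reach(h,h) via R0 from road(h,h)
round 1: derive reach(i,e) via R0 from road(i,e)
round 1: derive reach(i,j) via R0 from road(i,j)
round 1: derive reach(j,h) via R0 from road(j,h)
round 1: derive reach(a,e) via R2 from road(a,j), red(j,e)
round 1: derive reach(e,j) via R2 from road(e,c), red(c,j)
round 1: derive reach(g,c) via R2 from road(g,h), red(h,c)
round 1: derive reach(h,j) via R2 from road(h,c), red(c,j)
round 1: derive reach(j,c) via R2 from road(j,h), red(h,c)
round 2: derive reach(a,c) via R1 from reach(a,e), reach(e,c)
round 2: derive reach(a,f) via R1 from reach(a,e), reach(e,f)
round 2: derive reach(a,h) via R1 from reach(a,j), reach(j,h)
round 2: derive reach(a,i) via R1 from reach(a,e), reach(e,i)
round 2: derive reach(c,e) via R1 from reach(c,a), reach(a,e)
round 2: derive reach(c,j) via R1 from reach(c,a), reach(a,j)
round 2: derive reach(e,a) via R1 from reach(e,c), reach(c,a)
round 2: derive reach(e,e) via R1 from reach(e,i), reach(i,e)
round 2: derive reach(e,h) via R1 from reach(e,j), reach(j,h)
round 2: derive reach(f,e) via R1 from reach(f,i), reach(i,e)
round 2: derive reach(f,j) via R1 from reach(f,i), reach(i,j)
round 2: derive reach(g,a) via R1 from reach(g,c), reach(c,a)
round 2: derive reach(g,e) via R1 from reach(g,h), reach(h,e)
round 2: derive reach(g,j) via R1 from reach(g,h), reach(h,j)
round 2: derive reach(h,a) via R1 from reach(h,c), reach(c,a)
round 2: derive reach(h,f) via R1 from reach(h,e), reach(e,f)
round 2: derive reach(h,i) via R1 from reach(h,c), reach(c,i)
round 2: derive reach(i,c) via R1 from reach(i,e), reach(e,c)
round 2: derive reach(i,f) via R1 from reach(i,e), reach(e,f)
round 2: derive reach(i,h) via R1 from reach(i,j), reach(j,h)
round 2: derive reach(i,i) via R1 from reach(i,e), reach(e,i)
round 2: derive reach(j,a) via R1 from reach(j,c), reach(c,a)
round 2: derive reach(j,e) via R1 from reach(j,h), reach(h,e)
round 2: derive reach(j,i) via R1 from reach(j,c), reach(c,i)
round 2: derive reach(j,j) via R1 from reach(j,h), reach(h,j)
round 3: derive reach(a,a) via R1 from reach(a,c), reach(c,a)
round 3: derive reach(c,c) via R1 from reach(c,a), reach(a,c)
round 3: derive reach(c,f) via R1 from reach(c,a), reach(a,f)
round 3: derive reach(c,h) via R1 from reach(c,a), reach(a,h)
round 3: derive reach(f,a) via R1 from reach(f,e), reach(e,a)
round 3: derive reach(f,c) via R1 from reach(f,e), reach(e,c)
round 3: derive reach(f,f) via R1 from reach(f,e), reach(e,f)
round 3: derive reach(f,h) via R1 from reach(f,e), reach(e,h)
round 3: derive reach(g,f) via R1 from reach(g,a), reach(a,f)
round 3: derive reach(i,a) via R1 from reach(i,c), reach(c,a)
round 3: derive reach(j,f) via R1 from reach(j,a), reach(a,f)

no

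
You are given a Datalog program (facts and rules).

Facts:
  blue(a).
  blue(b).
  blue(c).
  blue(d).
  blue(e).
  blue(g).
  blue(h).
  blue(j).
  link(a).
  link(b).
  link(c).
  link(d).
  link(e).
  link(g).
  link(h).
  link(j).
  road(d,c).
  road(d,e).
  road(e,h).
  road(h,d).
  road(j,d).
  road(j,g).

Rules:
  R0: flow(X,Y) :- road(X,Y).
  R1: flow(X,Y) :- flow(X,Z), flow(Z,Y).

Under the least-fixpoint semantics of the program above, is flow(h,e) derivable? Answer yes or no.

yes

round 1: derive flow(d,c) via R0 from road(d,c)
round 1: derive flow(d,e) via R0 from road(d,e)
round 1: derive flow(e,h) via R0 from road(e,h)
round 1: derive flow(h,d) via R0 from road(h,d)
round 1: derive flow(j,d) via R0 from road(j,d)
round 1: derive flow(j,g) via R0 from road(j,g)
round 2: derive flow(d,h) via R1 from flow(d,e), flow(e,h)
round 2: derive flow(e,d) via R1 from flow(e,h), flow(h,d)
round 2: derive flow(h,c) via R1 from flow(h,d), flow(d,c)
round 2: derive flow(h,e) via R1 from flow(h,d), flow(d,e)
round 2: derive flow(j,c) via R1 from flow(j,d), flow(d,c)
round 2: derive flow(j,e) via R1 from flow(j,d), flow(d,e)
round 3: derive flow(d,d) via R1 from flow(d,e), flow(e,d)
round 3: derive flow(e,c) via R1 from flow(e,d), flow(d,c)
round 3: derive flow(e,e) via R1 from flow(e,d), flow(d,e)
round 3: derive flow(h,h) via R1 from flow(h,d), flow(d,h)
round 3: derive flow(j,h) via R1 from flow(j,d), flow(d,h)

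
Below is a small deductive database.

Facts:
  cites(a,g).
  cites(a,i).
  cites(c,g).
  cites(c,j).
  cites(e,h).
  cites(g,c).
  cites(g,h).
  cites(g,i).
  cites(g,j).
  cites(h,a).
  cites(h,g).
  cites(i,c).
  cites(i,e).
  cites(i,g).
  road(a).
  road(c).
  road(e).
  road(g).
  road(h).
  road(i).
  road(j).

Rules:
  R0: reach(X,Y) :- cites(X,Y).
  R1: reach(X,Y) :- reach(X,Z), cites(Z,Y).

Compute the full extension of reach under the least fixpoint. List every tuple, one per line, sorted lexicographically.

reach(a,a)
reach(a,c)
reach(a,e)
reach(a,g)
reach(a,h)
reach(a,i)
reach(a,j)
reach(c,a)
reach(c,c)
reach(c,e)
reach(c,g)
reach(c,h)
reach(c,i)
reach(c,j)
reach(e,a)
reach(e,c)
reach(e,e)
reach(e,g)
reach(e,h)
reach(e,i)
reach(e,j)
reach(g,a)
reach(g,c)
reach(g,e)
reach(g,g)
reach(g,h)
reach(g,i)
reach(g,j)
reach(h,a)
reach(h,c)
reach(h,e)
reach(h,g)
reach(h,h)
reach(h,i)
reach(h,j)
reach(i,a)
reach(i,c)
reach(i,e)
reach(i,g)
reach(i,h)
reach(i,i)
reach(i,j)

round 1: derive reach(a,g) via R0 from cites(a,g)
round 1: derive reach(a,i) via R0 from cites(a,i)
round 1: derive reach(c,g) via R0 from cites(c,g)
round 1: derive reach(c,j) via R0 from cites(c,j)
round 1: derive reach(e,h) via R0 from cites(e,h)
round 1: derive reach(g,c) via R0 from cites(g,c)
round 1: derive reach(g,h) via R0 from cites(g,h)
round 1: derive reach(g,i) via R0 from cites(g,i)
round 1: derive reach(g,j) via R0 from cites(g,j)
round 1: derive reach(h,a) via R0 from cites(h,a)
round 1: derive reach(h,g) via R0 from cites(h,g)
round 1: derive reach(i,c) via R0 from cites(i,c)
round 1: derive reach(i,e) via R0 from cites(i,e)
round 1: derive reach(i,g) via R0 from cites(i,g)
round 2: derive reach(a,c) via R1 from reach(a,g), cites(g,c)
round 2: derive reach(a,e) via R1 from reach(a,i), cites(i,e)
round 2: derive reach(a,h) via R1 from reach(a,g), cites(g,h)
round 2: derive reach(a,j) via R1 from reach(a,g), cites(g,j)
round 2: derive reach(c,c) via R1 from reach(c,g), cites(g,c)
round 2: derive reach(c,h) via R1 from reach(c,g), cites(g,h)
round 2: derive reach(c,i) via R1 from reach(c,g), cites(g,i)
round 2: derive reach(e,a) via R1 from reach(e,h), cites(h,a)
round 2: derive reach(e,g) via R1 from reach(e,h), cites(h,g)
round 2: derive reach(g,a) via R1 from reach(g,h), cites(h,a)
round 2: derive reach(g,e) via R1 from reach(g,i), cites(i,e)
round 2: derive reach(g,g) via R1 from reach(g,c), cites(c,g)
round 2: derive reach(h,c) via R1 from reach(h,g), cites(g,c)
round 2: derive reach(h,h) via R1 from reach(h,g), cites(g,h)
round 2: derive reach(h,i) via R1 from reach(h,a), cites(a,i)
round 2: derive reach(h,j) via R1 from reach(h,g), cites(g,j)
round 2: derive reach(i,h) via R1 from reach(i,e), cites(e,h)
round 2: derive reach(i,i) via R1 from reach(i,g), cites(g,i)
round 2: derive reach(i,j) via R1 from reach(i,c), cites(c,j)
round 3: derive reach(a,a) via R1 from reach(a,h), cites(h,a)
round 3: derive reach(c,a) via R1 from reach(c,h), cites(h,a)
round 3: derive reach(c,e) via R1 from reach(c,i), cites(i,e)
round 3: derive reach(e,c) via R1 from reach(e,g), cites(g,c)
round 3: derive reach(e,i) via R1 from reach(e,a), cites(a,i)
round 3: derive reach(e,j) via R1 from reach(e,g), cites(g,j)
round 3: derive reach(h,e) via R1 from reach(h,i), cites(i,e)
round 3: derive reach(i,a) via R1 from reach(i,h), cites(h,a)
round 4: derive reach(e,e) via R1 from reach(e,i), cites(i,e)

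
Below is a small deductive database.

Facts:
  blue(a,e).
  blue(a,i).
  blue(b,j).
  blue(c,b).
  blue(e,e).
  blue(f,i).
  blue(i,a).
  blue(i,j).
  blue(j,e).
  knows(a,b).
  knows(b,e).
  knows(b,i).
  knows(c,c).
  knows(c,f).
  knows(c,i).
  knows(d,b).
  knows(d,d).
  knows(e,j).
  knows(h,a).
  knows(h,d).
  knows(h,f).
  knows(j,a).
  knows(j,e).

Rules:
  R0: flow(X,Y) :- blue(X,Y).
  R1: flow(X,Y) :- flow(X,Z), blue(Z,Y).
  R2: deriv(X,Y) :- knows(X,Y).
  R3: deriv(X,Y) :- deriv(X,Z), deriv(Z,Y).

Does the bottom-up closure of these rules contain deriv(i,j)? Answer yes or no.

round 1: derive deriv(a,b) via R2 from knows(a,b)
round 1: derive deriv(b,e) via R2 from knows(b,e)
round 1: derive deriv(b,i) via R2 from knows(b,i)
round 1: derive deriv(c,c) via R2 from knows(c,c)
round 1: derive deriv(c,f) via R2 from knows(c,f)
round 1: derive deriv(c,i) via R2 from knows(c,i)
round 1: derive deriv(d,b) via R2 from knows(d,b)
round 1: derive deriv(d,d) via R2 from knows(d,d)
round 1: derive deriv(e,j) via R2 from knows(e,j)
round 1: derive deriv(h,a) via R2 from knows(h,a)
round 1: derive deriv(h,d) via R2 from knows(h,d)
round 1: derive deriv(h,f) via R2 from knows(h,f)
round 1: derive deriv(j,a) via R2 from knows(j,a)
round 1: derive deriv(j,e) via R2 from knows(j,e)
round 2: derive deriv(a,e) via R3 from deriv(a,b), deriv(b,e)
round 2: derive deriv(a,i) via R3 from deriv(a,b), deriv(b,i)
round 2: derive deriv(b,j) via R3 from deriv(b,e), deriv(e,j)
round 2: derive deriv(d,e) via R3 from deriv(d,b), deriv(b,e)
round 2: derive deriv(d,i) via R3 from deriv(d,b), deriv(b,i)
round 2: derive deriv(e,a) via R3 from deriv(e,j), deriv(j,a)
round 2: derive deriv(e,e) via R3 from deriv(e,j), deriv(j,e)
round 2: derive deriv(h,b) via R3 from deriv(h,a), deriv(a,b)
round 2: derive deriv(j,b) via R3 from deriv(j,a), deriv(a,b)
round 2: derive deriv(j,j) via R3 from deriv(j,e), deriv(e,j)
round 3: derive deriv(a,a) via R3 from deriv(a,e), deriv(e,a)
round 3: derive deriv(a,j) via R3 from deriv(a,b), deriv(b,j)
round 3: derive deriv(b,a) via R3 from deriv(b,e), deriv(e,a)
round 3: derive deriv(b,b) via R3 from deriv(b,j), deriv(j,b)
round 3: derive deriv(d,a) via R3 from deriv(d,e), deriv(e,a)
round 3: derive deriv(d,j) via R3 from deriv(d,b), deriv(b,j)
round 3: derive deriv(e,b) via R3 from deriv(e,a), deriv(a,b)
round 3: derive deriv(e,i) via R3 from deriv(e,a), deriv(a,i)
round 3: derive deriv(h,e) via R3 from deriv(h,a), deriv(a,e)
round 3: derive deriv(h,i) via R3 from deriv(h,a), deriv(a,i)
round 3: derive deriv(h,j) via R3 from deriv(h,b), deriv(b,j)
round 3: derive deriv(j,i) via R3 from deriv(j,a), deriv(a,i)

no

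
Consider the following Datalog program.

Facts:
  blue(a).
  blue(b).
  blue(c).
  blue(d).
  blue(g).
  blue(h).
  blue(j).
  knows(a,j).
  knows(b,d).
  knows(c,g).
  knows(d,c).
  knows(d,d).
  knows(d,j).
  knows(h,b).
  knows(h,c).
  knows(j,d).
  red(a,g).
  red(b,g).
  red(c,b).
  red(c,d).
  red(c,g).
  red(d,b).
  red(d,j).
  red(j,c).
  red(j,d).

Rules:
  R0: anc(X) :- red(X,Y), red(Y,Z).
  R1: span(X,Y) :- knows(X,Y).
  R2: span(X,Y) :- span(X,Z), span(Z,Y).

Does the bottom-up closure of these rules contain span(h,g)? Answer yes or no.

yes

round 1: derive span(a,j) via R1 from knows(a,j)
round 1: derive span(b,d) via R1 from knows(b,d)
round 1: derive span(c,g) via R1 from knows(c,g)
round 1: derive span(d,c) via R1 from knows(d,c)
round 1: derive span(d,d) via R1 from knows(d,d)
round 1: derive span(d,j) via R1 from knows(d,j)
round 1: derive span(h,b) via R1 from knows(h,b)
round 1: derive span(h,c) via R1 from knows(h,c)
round 1: derive span(j,d) via R1 from knows(j,d)
round 2: derive span(a,d) via R2 from span(a,j), span(j,d)
round 2: derive span(b,c) via R2 from span(b,d), span(d,c)
round 2: derive span(b,j) via R2 from span(b,d), span(d,j)
round 2: derive span(d,g) via R2 from span(d,c), span(c,g)
round 2: derive span(h,d) via R2 from span(h,b), span(b,d)
round 2: derive span(h,g) via R2 from span(h,c), span(c,g)
round 2: derive span(j,c) via R2 from span(j,d), span(d,c)
round 2: derive span(j,j) via R2 from span(j,d), span(d,j)
round 3: derive span(a,c) via R2 from span(a,d), span(d,c)
round 3: derive span(a,g) via R2 from span(a,d), span(d,g)
round 3: derive span(b,g) via R2 from span(b,c), span(c,g)
round 3: derive span(h,j) via R2 from span(h,b), span(b,j)
round 3: derive span(j,g) via R2 from span(j,c), span(c,g)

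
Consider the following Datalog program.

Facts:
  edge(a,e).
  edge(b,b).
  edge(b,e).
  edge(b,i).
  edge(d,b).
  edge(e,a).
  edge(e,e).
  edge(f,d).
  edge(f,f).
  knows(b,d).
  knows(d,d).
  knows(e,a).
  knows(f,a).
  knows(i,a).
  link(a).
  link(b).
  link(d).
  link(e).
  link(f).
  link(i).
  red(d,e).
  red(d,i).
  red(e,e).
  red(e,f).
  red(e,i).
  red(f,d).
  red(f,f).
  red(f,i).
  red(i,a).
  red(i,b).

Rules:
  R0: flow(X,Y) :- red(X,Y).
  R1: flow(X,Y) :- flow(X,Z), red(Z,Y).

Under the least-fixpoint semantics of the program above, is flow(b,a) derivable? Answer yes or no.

no

round 1: derive flow(d,e) via R0 from red(d,e)
round 1: derive flow(d,i) via R0 from red(d,i)
round 1: derive flow(e,e) via R0 from red(e,e)
round 1: derive flow(e,f) via R0 from red(e,f)
round 1: derive flow(e,i) via R0 from red(e,i)
round 1: derive flow(f,d) via R0 from red(f,d)
round 1: derive flow(f,f) via R0 from red(f,f)
round 1: derive flow(f,i) via R0 from red(f,i)
round 1: derive flow(i,a) via R0 from red(i,a)
round 1: derive flow(i,b) via R0 from red(i,b)
round 2: derive flow(d,a) via R1 from flow(d,i), red(i,a)
round 2: derive flow(d,b) via R1 from flow(d,i), red(i,b)
round 2: derive flow(d,f) via R1 from flow(d,e), red(e,f)
round 2: derive flow(e,a) via R1 from flow(e,i), red(i,a)
round 2: derive flow(e,b) via R1 from flow(e,i), red(i,b)
round 2: derive flow(e,d) via R1 from flow(e,f), red(f,d)
round 2: derive flow(f,a) via R1 from flow(f,i), red(i,a)
round 2: derive flow(f,b) via R1 from flow(f,i), red(i,b)
round 2: derive flow(f,e) via R1 from flow(f,d), red(d,e)
round 3: derive flow(d,d) via R1 from flow(d,f), red(f,d)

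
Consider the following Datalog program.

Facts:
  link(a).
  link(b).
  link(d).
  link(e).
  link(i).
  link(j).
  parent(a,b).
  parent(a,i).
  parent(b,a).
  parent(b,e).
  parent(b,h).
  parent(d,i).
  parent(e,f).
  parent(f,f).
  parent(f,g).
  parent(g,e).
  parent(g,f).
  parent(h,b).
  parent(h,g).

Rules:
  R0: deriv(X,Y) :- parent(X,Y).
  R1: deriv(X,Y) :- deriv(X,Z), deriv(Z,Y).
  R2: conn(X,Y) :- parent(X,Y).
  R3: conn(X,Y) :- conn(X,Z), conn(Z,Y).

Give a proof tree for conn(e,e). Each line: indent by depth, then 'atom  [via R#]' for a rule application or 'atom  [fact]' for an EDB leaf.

round 1: derive conn(a,b) via R2 from parent(a,b)
round 1: derive conn(a,i) via R2 from parent(a,i)
round 1: derive conn(b,a) via R2 from parent(b,a)
round 1: derive conn(b,e) via R2 from parent(b,e)
round 1: derive conn(b,h) via R2 from parent(b,h)
round 1: derive conn(d,i) via R2 from parent(d,i)
round 1: derive conn(e,f) via R2 from parent(e,f)
round 1: derive conn(f,f) via R2 from parent(f,f)
round 1: derive conn(f,g) via R2 from parent(f,g)
round 1: derive conn(g,e) via R2 from parent(g,e)
round 1: derive conn(g,f) via R2 from parent(g,f)
round 1: derive conn(h,b) via R2 from parent(h,b)
round 1: derive conn(h,g) via R2 from parent(h,g)
round 2: derive conn(a,a) via R3 from conn(a,b), conn(b,a)
round 2: derive conn(a,e) via R3 from conn(a,b), conn(b,e)
round 2: derive conn(a,h) via R3 from conn(a,b), conn(b,h)
round 2: derive conn(b,b) via R3 from conn(b,a), conn(a,b)
round 2: derive conn(b,f) via R3 from conn(b,e), conn(e,f)
round 2: derive conn(b,g) via R3 from conn(b,h), conn(h,g)
round 2: derive conn(b,i) via R3 from conn(b,a), conn(a,i)
round 2: derive conn(e,g) via R3 from conn(e,f), conn(f,g)
round 2: derive conn(f,e) via R3 from conn(f,g), conn(g,e)
round 2: derive conn(g,g) via R3 from conn(g,f), conn(f,g)
round 2: derive conn(h,a) via R3 from conn(h,b), conn(b,a)
round 2: derive conn(h,e) via R3 from conn(h,b), conn(b,e)
round 2: derive conn(h,f) via R3 from conn(h,g), conn(g,f)
round 2: derive conn(h,h) via R3 from conn(h,b), conn(b,h)
round 3: derive conn(a,f) via R3 from conn(a,b), conn(b,f)
round 3: derive conn(a,g) via R3 from conn(a,b), conn(b,g)
round 3: derive conn(e,e) via R3 from conn(e,f), conn(f,e)
round 3: derive conn(h,i) via R3 from conn(h,a), conn(a,i)

conn(e,e)  [via R3]
  conn(e,f)  [via R2]
    parent(e,f)  [fact]
  conn(f,e)  [via R3]
    conn(f,g)  [via R2]
      parent(f,g)  [fact]
    conn(g,e)  [via R2]
      parent(g,e)  [fact]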